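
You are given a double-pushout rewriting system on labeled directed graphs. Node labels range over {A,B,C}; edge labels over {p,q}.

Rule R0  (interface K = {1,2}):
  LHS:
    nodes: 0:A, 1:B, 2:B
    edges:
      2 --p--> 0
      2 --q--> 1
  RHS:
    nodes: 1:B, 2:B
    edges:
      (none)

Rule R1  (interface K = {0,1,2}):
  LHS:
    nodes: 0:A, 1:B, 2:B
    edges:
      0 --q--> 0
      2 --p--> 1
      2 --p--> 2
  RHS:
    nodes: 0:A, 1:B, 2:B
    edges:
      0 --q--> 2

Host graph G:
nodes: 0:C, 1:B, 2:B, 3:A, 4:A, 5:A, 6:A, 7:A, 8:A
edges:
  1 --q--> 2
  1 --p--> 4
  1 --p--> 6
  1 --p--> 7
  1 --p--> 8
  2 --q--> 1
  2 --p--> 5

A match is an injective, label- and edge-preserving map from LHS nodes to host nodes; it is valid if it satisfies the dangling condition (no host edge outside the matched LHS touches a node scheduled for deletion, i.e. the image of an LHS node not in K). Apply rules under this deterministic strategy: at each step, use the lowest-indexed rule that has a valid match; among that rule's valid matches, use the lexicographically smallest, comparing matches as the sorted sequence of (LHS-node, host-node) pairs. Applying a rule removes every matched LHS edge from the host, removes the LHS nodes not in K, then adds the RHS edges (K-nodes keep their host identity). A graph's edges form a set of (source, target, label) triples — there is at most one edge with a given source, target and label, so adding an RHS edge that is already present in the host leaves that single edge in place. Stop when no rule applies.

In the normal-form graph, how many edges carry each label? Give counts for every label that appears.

Answer: p:3

Derivation:
initial: |V|=9 |E|=7  E = 1-q->2 1-p->4 1-p->6 1-p->7 1-p->8 2-q->1 2-p->5
step 1: apply R0 at {0↦4, 1↦2, 2↦1}  → |V|=8 |E|=5  E = 1-p->6 1-p->7 1-p->8 2-q->1 2-p->5
step 2: apply R0 at {0↦5, 1↦1, 2↦2}  → |V|=7 |E|=3  E = 1-p->6 1-p->7 1-p->8
halt: no rule applies after step 2
NF edges: [(1, 6, 'p'), (1, 7, 'p'), (1, 8, 'p')]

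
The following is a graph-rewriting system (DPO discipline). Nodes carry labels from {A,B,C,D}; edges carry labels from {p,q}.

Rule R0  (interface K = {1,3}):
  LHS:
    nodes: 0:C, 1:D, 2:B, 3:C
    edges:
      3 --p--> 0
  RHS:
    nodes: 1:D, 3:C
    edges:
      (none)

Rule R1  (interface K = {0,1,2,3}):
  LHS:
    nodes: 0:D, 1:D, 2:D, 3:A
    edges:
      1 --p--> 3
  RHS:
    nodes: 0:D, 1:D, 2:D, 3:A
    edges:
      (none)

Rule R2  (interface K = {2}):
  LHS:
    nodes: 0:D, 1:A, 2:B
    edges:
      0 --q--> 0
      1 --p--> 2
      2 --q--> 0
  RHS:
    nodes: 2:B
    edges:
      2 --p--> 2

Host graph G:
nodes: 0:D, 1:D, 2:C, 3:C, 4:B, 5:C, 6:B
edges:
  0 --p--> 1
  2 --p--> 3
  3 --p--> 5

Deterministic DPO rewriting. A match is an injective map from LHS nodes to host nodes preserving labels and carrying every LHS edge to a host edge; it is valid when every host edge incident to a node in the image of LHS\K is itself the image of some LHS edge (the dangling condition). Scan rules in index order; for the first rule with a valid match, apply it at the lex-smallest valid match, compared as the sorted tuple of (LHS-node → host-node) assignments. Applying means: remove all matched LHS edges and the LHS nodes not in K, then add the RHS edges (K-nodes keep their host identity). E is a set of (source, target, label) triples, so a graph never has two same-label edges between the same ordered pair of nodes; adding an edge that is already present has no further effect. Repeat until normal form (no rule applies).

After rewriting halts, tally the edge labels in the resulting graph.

Answer: p:1

Steps:
start.  V:7 E:3  edges: 0-p->1 2-p->3 3-p->5
1. fire R0 via {0↦5, 1↦0, 2↦4, 3↦3}  →  V:5 E:2  edges: 0-p->1 2-p->3
2. fire R0 via {0↦3, 1↦0, 2↦6, 3↦2}  →  V:3 E:1  edges: 0-p->1
normal form: no rule applies after step 2
NF edges: [(0, 1, 'p')]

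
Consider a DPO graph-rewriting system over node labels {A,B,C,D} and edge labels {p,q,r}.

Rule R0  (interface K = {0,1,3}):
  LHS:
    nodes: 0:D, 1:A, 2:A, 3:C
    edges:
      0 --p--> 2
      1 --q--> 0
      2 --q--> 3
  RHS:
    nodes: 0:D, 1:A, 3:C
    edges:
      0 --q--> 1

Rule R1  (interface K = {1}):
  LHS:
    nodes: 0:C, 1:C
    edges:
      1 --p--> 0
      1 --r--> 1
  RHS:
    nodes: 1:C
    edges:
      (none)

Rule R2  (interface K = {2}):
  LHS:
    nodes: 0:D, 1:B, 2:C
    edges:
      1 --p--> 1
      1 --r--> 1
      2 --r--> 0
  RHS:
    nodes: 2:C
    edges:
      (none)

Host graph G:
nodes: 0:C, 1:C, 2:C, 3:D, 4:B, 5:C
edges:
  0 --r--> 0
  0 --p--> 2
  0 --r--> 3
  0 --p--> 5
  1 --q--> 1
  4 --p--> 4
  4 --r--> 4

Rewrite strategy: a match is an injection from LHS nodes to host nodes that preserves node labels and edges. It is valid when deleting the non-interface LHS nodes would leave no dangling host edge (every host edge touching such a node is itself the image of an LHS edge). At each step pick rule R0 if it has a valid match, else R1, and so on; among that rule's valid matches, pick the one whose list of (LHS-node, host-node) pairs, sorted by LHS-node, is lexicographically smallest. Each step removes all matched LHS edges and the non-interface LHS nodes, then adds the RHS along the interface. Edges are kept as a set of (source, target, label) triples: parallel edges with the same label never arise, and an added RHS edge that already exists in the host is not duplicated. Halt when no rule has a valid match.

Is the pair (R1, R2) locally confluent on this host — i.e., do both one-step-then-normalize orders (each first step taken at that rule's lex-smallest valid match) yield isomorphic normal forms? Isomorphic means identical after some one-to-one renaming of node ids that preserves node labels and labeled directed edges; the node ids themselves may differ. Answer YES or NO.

Answer: YES

Derivation:
branch R1-first: apply at {0↦2, 1↦0} → |E|=5, then 1 more step(s) → NF |V|=3 |E|=2 V={0:C, 1:C, 5:C} E=0-p->5 1-q->1
branch R2-first: apply at {0↦3, 1↦4, 2↦0} → |E|=4, then 1 more step(s) → NF |V|=3 |E|=2 V={0:C, 1:C, 5:C} E=0-p->5 1-q->1
graphs isomorphic (equal up to label-preserving node renaming)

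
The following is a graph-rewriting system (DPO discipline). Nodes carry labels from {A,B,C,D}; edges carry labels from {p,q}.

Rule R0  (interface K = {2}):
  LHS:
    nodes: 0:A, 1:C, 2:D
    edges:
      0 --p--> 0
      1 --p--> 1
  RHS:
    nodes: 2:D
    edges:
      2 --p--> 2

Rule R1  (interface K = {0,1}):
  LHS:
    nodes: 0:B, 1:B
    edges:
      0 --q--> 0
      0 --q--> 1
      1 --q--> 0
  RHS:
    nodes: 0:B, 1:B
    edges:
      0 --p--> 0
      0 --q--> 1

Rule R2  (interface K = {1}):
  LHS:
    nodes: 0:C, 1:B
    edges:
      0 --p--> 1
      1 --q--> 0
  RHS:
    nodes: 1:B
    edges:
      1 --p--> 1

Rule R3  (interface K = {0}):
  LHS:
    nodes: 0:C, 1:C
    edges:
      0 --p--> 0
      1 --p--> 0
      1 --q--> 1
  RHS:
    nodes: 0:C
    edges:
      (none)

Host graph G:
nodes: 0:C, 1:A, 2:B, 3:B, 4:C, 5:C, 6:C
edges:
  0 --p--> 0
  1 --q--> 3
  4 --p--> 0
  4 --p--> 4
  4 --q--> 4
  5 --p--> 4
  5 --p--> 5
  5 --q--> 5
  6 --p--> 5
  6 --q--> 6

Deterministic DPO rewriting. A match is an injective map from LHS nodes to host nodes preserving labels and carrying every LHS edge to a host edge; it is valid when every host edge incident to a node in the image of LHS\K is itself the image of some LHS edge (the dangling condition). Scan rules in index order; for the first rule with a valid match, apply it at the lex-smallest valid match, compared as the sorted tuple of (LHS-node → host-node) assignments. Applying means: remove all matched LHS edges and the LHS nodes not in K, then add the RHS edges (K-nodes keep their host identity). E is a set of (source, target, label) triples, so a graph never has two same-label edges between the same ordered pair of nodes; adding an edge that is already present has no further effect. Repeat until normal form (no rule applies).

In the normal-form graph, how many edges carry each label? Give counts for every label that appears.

initial: |V|=7 |E|=10  E = 0-p->0 1-q->3 4-p->0 4-p->4 4-q->4 5-p->4 5-p->5 5-q->5 6-p->5 6-q->6
step 1: apply R3 at {0↦5, 1↦6}  → |V|=6 |E|=7  E = 0-p->0 1-q->3 4-p->0 4-p->4 4-q->4 5-p->4 5-q->5
step 2: apply R3 at {0↦4, 1↦5}  → |V|=5 |E|=4  E = 0-p->0 1-q->3 4-p->0 4-q->4
step 3: apply R3 at {0↦0, 1↦4}  → |V|=4 |E|=1  E = 1-q->3
normal form: no rule applies after step 3
NF edges: [(1, 3, 'q')]

Answer: q:1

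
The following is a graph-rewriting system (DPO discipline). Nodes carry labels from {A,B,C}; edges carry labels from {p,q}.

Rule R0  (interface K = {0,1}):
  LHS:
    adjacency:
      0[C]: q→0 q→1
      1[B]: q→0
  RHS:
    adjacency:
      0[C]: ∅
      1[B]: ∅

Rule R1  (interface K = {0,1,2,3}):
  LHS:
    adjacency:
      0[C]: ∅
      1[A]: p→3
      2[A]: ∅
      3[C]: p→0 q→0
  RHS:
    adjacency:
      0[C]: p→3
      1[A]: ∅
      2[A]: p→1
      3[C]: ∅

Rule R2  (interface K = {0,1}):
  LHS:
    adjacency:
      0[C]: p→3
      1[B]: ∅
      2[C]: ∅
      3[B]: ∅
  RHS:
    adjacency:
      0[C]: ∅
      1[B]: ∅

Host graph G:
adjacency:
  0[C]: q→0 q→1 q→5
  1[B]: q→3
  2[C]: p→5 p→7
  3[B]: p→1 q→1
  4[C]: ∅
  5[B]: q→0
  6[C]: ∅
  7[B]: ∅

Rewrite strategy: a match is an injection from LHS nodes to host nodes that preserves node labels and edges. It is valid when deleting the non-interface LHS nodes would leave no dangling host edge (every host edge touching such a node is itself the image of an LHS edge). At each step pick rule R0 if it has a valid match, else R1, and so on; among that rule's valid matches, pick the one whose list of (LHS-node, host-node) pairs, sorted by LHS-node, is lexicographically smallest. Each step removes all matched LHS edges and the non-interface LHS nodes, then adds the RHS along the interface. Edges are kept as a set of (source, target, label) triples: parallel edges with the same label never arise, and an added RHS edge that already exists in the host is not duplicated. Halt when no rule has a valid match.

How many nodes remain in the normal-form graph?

Answer: 4

Derivation:
[0] host  ⇒  8 nodes, 9 edges  {0-q->0 0-q->1 0-q->5 1-q->3 2-p->5 2-p->7 3-p->1 3-q->1 5-q->0}
[1] R0 @ {0↦0, 1↦5}  ⇒  8 nodes, 6 edges  {0-q->1 1-q->3 2-p->5 2-p->7 3-p->1 3-q->1}
[2] R2 @ {0↦2, 1↦1, 2↦4, 3↦5}  ⇒  6 nodes, 5 edges  {0-q->1 1-q->3 2-p->7 3-p->1 3-q->1}
[3] R2 @ {0↦2, 1↦1, 2↦6, 3↦7}  ⇒  4 nodes, 4 edges  {0-q->1 1-q->3 3-p->1 3-q->1}
normal form: no rule applies after step 3
NF nodes: {0:C, 1:B, 2:C, 3:B}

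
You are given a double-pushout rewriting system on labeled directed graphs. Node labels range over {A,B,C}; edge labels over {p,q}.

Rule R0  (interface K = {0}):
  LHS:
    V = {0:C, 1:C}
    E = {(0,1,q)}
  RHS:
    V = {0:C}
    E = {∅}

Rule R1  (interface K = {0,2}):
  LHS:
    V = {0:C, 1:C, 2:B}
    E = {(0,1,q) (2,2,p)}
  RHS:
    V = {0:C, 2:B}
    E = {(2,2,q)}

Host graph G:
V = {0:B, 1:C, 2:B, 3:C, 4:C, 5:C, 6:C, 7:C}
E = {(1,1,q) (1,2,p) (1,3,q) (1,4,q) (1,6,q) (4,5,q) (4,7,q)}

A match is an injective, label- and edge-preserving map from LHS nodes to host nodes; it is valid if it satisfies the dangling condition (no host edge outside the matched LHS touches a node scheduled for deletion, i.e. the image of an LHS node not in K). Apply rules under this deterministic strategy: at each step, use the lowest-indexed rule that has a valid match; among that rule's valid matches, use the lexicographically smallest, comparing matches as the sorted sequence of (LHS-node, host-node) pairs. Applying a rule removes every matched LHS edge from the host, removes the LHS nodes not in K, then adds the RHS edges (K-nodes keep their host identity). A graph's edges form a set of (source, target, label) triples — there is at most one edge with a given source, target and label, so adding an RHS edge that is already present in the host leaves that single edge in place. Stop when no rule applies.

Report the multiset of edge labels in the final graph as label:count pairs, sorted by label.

initial: |V|=8 |E|=7  E = 1-q->1 1-p->2 1-q->3 1-q->4 1-q->6 4-q->5 4-q->7
step 1: apply R0 at {0↦1, 1↦3}  → |V|=7 |E|=6  E = 1-q->1 1-p->2 1-q->4 1-q->6 4-q->5 4-q->7
step 2: apply R0 at {0↦1, 1↦6}  → |V|=6 |E|=5  E = 1-q->1 1-p->2 1-q->4 4-q->5 4-q->7
step 3: apply R0 at {0↦4, 1↦5}  → |V|=5 |E|=4  E = 1-q->1 1-p->2 1-q->4 4-q->7
step 4: apply R0 at {0↦4, 1↦7}  → |V|=4 |E|=3  E = 1-q->1 1-p->2 1-q->4
step 5: apply R0 at {0↦1, 1↦4}  → |V|=3 |E|=2  E = 1-q->1 1-p->2
normal form: no rule applies after step 5
NF edges: [(1, 1, 'q'), (1, 2, 'p')]

Answer: p:1 q:1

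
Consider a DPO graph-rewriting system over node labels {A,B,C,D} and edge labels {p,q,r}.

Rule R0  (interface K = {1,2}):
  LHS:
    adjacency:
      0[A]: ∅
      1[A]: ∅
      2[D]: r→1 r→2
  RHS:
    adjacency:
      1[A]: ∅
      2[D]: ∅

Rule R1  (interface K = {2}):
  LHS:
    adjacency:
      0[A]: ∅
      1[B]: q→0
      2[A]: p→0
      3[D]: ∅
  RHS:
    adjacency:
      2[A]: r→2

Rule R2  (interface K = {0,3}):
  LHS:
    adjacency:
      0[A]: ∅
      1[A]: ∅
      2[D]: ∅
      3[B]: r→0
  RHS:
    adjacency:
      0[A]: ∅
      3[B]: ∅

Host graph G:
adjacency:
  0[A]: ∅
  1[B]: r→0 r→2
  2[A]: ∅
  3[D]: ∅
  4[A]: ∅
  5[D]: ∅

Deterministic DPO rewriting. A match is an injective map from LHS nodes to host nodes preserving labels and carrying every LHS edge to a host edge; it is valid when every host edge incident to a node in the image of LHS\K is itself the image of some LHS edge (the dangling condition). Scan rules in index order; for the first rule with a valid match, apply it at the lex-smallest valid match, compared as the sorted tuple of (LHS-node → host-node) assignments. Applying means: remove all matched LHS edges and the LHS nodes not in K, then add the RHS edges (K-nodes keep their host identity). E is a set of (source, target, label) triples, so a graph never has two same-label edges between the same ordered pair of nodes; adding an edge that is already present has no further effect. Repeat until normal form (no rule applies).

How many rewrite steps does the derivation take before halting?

initial: |V|=6 |E|=2  E = 1-r->0 1-r->2
step 1: apply R2 at {0↦0, 1↦4, 2↦3, 3↦1}  → |V|=4 |E|=1  E = 1-r->2
step 2: apply R2 at {0↦2, 1↦0, 2↦5, 3↦1}  → |V|=2 |E|=0  E = ∅
halt: no rule applies after step 2

Answer: 2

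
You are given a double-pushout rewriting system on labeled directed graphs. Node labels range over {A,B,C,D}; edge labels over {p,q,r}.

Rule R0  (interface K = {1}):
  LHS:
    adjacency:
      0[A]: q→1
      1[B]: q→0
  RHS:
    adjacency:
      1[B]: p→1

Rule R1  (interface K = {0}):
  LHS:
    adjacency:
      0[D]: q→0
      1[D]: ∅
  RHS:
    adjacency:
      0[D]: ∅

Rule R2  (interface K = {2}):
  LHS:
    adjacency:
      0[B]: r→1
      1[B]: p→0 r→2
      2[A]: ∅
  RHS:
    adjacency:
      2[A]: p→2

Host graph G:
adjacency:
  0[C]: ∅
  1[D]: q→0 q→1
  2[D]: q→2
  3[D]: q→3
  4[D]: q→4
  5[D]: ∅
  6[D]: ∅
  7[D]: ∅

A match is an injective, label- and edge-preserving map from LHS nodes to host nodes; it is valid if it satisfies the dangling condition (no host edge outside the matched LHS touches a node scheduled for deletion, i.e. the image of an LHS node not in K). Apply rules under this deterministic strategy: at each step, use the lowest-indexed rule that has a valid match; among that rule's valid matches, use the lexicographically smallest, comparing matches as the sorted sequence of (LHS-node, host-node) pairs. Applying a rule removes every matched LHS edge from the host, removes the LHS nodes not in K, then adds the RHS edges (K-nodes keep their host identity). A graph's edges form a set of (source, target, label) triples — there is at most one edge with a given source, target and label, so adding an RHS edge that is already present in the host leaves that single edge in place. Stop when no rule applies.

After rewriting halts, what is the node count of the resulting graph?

initial: |V|=8 |E|=5  E = 1-q->0 1-q->1 2-q->2 3-q->3 4-q->4
step 1: apply R1 at {0↦1, 1↦5}  → |V|=7 |E|=4  E = 1-q->0 2-q->2 3-q->3 4-q->4
step 2: apply R1 at {0↦2, 1↦6}  → |V|=6 |E|=3  E = 1-q->0 3-q->3 4-q->4
step 3: apply R1 at {0↦3, 1↦2}  → |V|=5 |E|=2  E = 1-q->0 4-q->4
step 4: apply R1 at {0↦4, 1↦3}  → |V|=4 |E|=1  E = 1-q->0
halt: no rule applies after step 4
NF nodes: {0:C, 1:D, 4:D, 7:D}

Answer: 4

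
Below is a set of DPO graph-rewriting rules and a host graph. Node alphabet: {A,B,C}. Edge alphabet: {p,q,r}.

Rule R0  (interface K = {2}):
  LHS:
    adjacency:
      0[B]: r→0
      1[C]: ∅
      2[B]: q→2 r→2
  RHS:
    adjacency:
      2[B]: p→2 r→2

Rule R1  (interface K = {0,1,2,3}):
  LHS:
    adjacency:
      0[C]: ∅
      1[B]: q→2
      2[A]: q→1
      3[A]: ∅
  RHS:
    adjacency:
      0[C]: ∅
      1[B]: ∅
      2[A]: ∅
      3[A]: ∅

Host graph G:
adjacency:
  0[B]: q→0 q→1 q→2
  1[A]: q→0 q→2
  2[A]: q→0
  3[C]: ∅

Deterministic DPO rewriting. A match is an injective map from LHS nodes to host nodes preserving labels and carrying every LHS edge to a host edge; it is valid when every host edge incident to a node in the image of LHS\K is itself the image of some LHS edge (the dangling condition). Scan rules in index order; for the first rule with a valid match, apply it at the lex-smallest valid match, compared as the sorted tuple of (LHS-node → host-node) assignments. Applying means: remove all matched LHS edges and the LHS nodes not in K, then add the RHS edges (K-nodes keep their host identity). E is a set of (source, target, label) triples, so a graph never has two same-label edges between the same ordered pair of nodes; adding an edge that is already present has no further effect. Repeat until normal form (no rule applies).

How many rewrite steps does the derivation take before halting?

start.  V:4 E:6  edges: 0-q->0 0-q->1 0-q->2 1-q->0 1-q->2 2-q->0
1. fire R1 via {0↦3, 1↦0, 2↦1, 3↦2}  →  V:4 E:4  edges: 0-q->0 0-q->2 1-q->2 2-q->0
2. fire R1 via {0↦3, 1↦0, 2↦2, 3↦1}  →  V:4 E:2  edges: 0-q->0 1-q->2
final graph: no rule applies after step 2

Answer: 2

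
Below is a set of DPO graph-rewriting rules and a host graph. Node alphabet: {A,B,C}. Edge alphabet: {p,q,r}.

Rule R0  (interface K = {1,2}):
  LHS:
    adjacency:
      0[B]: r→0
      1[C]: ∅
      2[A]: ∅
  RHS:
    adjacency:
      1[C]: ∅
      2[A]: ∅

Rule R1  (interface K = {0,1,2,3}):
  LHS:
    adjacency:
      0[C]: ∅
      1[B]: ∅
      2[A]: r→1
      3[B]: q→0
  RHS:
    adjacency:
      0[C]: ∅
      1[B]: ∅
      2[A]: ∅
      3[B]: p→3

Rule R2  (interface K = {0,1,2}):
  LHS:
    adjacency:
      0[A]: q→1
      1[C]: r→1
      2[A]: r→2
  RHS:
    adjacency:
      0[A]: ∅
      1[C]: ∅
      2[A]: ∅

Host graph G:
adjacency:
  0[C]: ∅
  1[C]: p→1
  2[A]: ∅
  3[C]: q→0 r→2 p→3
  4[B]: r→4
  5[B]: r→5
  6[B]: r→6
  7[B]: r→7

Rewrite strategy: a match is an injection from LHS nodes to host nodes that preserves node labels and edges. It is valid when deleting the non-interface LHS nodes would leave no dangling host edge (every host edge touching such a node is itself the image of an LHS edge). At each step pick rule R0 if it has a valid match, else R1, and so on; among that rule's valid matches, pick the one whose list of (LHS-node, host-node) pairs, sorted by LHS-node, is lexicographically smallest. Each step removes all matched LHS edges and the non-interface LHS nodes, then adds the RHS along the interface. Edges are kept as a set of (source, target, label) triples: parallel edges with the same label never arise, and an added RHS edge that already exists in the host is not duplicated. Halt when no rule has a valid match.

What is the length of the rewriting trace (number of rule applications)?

Answer: 4

Steps:
start.  V:8 E:8  edges: 1-p->1 3-q->0 3-r->2 3-p->3 4-r->4 5-r->5 6-r->6 7-r->7
1. fire R0 via {0↦4, 1↦0, 2↦2}  →  V:7 E:7  edges: 1-p->1 3-q->0 3-r->2 3-p->3 5-r->5 6-r->6 7-r->7
2. fire R0 via {0↦5, 1↦0, 2↦2}  →  V:6 E:6  edges: 1-p->1 3-q->0 3-r->2 3-p->3 6-r->6 7-r->7
3. fire R0 via {0↦6, 1↦0, 2↦2}  →  V:5 E:5  edges: 1-p->1 3-q->0 3-r->2 3-p->3 7-r->7
4. fire R0 via {0↦7, 1↦0, 2↦2}  →  V:4 E:4  edges: 1-p->1 3-q->0 3-r->2 3-p->3
normal form: no rule applies after step 4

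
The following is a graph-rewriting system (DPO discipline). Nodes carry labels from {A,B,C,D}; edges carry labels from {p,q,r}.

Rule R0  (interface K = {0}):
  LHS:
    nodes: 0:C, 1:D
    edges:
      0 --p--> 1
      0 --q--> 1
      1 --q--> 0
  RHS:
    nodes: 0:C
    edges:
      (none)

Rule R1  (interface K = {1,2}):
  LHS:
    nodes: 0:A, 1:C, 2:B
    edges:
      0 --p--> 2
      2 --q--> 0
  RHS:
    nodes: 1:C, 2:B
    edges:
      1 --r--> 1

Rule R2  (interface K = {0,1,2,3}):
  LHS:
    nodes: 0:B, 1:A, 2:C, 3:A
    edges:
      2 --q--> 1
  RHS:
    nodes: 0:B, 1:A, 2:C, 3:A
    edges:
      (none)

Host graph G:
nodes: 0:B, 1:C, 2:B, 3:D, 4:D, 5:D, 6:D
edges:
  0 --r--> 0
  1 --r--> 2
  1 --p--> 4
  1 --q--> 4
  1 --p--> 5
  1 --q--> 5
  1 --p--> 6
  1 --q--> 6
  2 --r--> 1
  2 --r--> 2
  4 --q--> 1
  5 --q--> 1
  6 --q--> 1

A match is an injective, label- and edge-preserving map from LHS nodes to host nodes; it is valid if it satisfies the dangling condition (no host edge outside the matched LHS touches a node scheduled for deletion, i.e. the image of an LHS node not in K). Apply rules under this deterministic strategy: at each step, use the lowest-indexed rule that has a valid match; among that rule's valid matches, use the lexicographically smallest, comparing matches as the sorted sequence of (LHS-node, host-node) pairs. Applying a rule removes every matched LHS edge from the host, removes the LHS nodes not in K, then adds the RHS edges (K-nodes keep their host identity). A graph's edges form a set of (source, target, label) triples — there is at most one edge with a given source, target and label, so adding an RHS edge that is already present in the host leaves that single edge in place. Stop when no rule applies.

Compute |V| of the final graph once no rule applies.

start.  V:7 E:13  edges: 0-r->0 1-r->2 1-p->4 1-q->4 1-p->5 1-q->5 1-p->6 1-q->6 2-r->1 2-r->2 4-q->1 5-q->1 6-q->1
1. fire R0 via {0↦1, 1↦4}  →  V:6 E:10  edges: 0-r->0 1-r->2 1-p->5 1-q->5 1-p->6 1-q->6 2-r->1 2-r->2 5-q->1 6-q->1
2. fire R0 via {0↦1, 1↦5}  →  V:5 E:7  edges: 0-r->0 1-r->2 1-p->6 1-q->6 2-r->1 2-r->2 6-q->1
3. fire R0 via {0↦1, 1↦6}  →  V:4 E:4  edges: 0-r->0 1-r->2 2-r->1 2-r->2
halt: no rule applies after step 3
NF nodes: {0:B, 1:C, 2:B, 3:D}

Answer: 4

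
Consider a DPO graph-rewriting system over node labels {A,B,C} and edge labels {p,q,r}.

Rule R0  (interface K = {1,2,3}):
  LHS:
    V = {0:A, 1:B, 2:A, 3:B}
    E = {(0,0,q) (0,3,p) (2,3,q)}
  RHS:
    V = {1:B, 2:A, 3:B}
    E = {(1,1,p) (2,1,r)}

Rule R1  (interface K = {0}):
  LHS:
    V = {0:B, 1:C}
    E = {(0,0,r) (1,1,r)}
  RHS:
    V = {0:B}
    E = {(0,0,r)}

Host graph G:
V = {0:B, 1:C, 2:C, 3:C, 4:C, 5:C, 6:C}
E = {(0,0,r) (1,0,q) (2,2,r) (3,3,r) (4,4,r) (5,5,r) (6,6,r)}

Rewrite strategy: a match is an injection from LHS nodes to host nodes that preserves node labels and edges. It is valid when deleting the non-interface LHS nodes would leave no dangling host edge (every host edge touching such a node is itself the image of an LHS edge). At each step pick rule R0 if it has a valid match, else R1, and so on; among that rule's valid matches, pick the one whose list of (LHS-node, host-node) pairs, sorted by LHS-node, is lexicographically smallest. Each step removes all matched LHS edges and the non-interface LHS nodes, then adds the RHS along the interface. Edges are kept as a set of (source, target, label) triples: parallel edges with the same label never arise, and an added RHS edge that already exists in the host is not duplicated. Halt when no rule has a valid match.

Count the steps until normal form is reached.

Answer: 5

Steps:
[0] host  ⇒  7 nodes, 7 edges  {0-r->0 1-q->0 2-r->2 3-r->3 4-r->4 5-r->5 6-r->6}
[1] R1 @ {0↦0, 1↦2}  ⇒  6 nodes, 6 edges  {0-r->0 1-q->0 3-r->3 4-r->4 5-r->5 6-r->6}
[2] R1 @ {0↦0, 1↦3}  ⇒  5 nodes, 5 edges  {0-r->0 1-q->0 4-r->4 5-r->5 6-r->6}
[3] R1 @ {0↦0, 1↦4}  ⇒  4 nodes, 4 edges  {0-r->0 1-q->0 5-r->5 6-r->6}
[4] R1 @ {0↦0, 1↦5}  ⇒  3 nodes, 3 edges  {0-r->0 1-q->0 6-r->6}
[5] R1 @ {0↦0, 1↦6}  ⇒  2 nodes, 2 edges  {0-r->0 1-q->0}
final graph: no rule applies after step 5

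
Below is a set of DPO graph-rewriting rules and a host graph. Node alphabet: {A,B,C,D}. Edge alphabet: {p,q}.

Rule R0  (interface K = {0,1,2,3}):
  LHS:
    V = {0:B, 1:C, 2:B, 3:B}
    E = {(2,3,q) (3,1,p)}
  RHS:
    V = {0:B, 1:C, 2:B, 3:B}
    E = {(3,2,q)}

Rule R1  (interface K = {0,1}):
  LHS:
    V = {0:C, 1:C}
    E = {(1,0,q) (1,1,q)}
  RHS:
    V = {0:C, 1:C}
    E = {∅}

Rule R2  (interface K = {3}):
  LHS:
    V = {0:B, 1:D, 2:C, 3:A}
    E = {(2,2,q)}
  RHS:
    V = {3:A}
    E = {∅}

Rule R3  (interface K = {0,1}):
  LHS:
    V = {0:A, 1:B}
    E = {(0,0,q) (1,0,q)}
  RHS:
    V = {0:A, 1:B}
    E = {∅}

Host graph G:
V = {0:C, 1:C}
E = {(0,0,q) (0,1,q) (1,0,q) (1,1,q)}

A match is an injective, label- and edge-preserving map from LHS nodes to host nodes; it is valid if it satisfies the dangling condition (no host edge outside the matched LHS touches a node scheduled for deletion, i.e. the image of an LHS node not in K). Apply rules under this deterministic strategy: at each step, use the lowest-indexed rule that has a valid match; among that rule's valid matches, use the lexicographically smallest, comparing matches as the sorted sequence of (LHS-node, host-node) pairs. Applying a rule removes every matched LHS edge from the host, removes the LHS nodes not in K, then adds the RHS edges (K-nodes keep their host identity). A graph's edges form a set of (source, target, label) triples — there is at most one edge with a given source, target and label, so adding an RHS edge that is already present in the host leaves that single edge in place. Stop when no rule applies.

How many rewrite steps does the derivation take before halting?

Answer: 2

Rewrite trace:
start.  V:2 E:4  edges: 0-q->0 0-q->1 1-q->0 1-q->1
1. fire R1 via {0↦0, 1↦1}  →  V:2 E:2  edges: 0-q->0 0-q->1
2. fire R1 via {0↦1, 1↦0}  →  V:2 E:0  edges: ∅
halt: no rule applies after step 2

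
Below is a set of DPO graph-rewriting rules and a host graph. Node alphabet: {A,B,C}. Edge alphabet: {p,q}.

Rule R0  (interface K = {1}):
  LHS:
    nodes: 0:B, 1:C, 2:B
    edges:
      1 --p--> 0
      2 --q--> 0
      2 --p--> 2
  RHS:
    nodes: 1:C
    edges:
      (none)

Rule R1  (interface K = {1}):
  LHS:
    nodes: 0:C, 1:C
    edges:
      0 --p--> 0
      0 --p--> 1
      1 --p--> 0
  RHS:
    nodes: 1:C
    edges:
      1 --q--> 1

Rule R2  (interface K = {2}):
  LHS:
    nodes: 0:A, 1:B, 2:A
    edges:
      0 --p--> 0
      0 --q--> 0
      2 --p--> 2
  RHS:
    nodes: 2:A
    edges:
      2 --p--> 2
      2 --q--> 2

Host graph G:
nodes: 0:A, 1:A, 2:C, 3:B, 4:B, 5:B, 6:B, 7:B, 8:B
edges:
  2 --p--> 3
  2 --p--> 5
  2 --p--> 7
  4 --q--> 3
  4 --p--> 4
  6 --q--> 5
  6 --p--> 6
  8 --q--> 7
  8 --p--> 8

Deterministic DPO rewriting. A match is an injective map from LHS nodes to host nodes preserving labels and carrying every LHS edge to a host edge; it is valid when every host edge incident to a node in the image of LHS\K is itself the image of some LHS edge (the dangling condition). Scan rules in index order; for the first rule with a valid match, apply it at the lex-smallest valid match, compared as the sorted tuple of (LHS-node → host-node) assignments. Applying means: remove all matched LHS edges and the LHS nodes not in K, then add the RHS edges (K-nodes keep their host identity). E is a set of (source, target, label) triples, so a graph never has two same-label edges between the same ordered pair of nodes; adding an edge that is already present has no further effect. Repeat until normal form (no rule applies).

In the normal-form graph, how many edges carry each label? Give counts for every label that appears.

Answer: (no edges)

Steps:
initial: |V|=9 |E|=9  E = 2-p->3 2-p->5 2-p->7 4-q->3 4-p->4 6-q->5 6-p->6 8-q->7 8-p->8
step 1: apply R0 at {0↦3, 1↦2, 2↦4}  → |V|=7 |E|=6  E = 2-p->5 2-p->7 6-q->5 6-p->6 8-q->7 8-p->8
step 2: apply R0 at {0↦5, 1↦2, 2↦6}  → |V|=5 |E|=3  E = 2-p->7 8-q->7 8-p->8
step 3: apply R0 at {0↦7, 1↦2, 2↦8}  → |V|=3 |E|=0  E = ∅
halt: no rule applies after step 3
NF edges: []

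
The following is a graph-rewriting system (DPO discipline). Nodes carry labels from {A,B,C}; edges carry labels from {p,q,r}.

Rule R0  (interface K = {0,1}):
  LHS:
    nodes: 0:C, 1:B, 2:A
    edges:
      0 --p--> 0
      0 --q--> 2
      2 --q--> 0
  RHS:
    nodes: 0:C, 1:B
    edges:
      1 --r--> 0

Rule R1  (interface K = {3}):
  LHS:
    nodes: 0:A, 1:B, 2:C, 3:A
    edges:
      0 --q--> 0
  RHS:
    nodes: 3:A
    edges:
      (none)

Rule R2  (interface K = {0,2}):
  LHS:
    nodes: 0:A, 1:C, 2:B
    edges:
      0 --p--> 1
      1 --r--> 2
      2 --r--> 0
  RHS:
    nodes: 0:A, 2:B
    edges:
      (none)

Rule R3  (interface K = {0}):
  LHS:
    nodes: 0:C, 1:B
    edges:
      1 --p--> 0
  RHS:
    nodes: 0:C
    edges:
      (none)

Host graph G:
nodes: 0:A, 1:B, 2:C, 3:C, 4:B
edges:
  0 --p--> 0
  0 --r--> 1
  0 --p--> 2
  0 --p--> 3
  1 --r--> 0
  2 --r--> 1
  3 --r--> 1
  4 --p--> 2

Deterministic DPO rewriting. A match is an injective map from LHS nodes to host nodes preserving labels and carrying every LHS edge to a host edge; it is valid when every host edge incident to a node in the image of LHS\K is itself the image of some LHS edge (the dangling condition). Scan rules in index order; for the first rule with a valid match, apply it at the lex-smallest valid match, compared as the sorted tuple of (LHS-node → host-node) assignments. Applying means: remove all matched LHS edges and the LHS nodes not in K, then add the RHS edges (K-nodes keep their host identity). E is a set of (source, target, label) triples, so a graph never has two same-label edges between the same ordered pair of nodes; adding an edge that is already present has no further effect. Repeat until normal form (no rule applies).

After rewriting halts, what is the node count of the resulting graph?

Answer: 3

Derivation:
initial: |V|=5 |E|=8  E = 0-p->0 0-r->1 0-p->2 0-p->3 1-r->0 2-r->1 3-r->1 4-p->2
step 1: apply R2 at {0↦0, 1↦3, 2↦1}  → |V|=4 |E|=5  E = 0-p->0 0-r->1 0-p->2 2-r->1 4-p->2
step 2: apply R3 at {0↦2, 1↦4}  → |V|=3 |E|=4  E = 0-p->0 0-r->1 0-p->2 2-r->1
normal form: no rule applies after step 2
NF nodes: {0:A, 1:B, 2:C}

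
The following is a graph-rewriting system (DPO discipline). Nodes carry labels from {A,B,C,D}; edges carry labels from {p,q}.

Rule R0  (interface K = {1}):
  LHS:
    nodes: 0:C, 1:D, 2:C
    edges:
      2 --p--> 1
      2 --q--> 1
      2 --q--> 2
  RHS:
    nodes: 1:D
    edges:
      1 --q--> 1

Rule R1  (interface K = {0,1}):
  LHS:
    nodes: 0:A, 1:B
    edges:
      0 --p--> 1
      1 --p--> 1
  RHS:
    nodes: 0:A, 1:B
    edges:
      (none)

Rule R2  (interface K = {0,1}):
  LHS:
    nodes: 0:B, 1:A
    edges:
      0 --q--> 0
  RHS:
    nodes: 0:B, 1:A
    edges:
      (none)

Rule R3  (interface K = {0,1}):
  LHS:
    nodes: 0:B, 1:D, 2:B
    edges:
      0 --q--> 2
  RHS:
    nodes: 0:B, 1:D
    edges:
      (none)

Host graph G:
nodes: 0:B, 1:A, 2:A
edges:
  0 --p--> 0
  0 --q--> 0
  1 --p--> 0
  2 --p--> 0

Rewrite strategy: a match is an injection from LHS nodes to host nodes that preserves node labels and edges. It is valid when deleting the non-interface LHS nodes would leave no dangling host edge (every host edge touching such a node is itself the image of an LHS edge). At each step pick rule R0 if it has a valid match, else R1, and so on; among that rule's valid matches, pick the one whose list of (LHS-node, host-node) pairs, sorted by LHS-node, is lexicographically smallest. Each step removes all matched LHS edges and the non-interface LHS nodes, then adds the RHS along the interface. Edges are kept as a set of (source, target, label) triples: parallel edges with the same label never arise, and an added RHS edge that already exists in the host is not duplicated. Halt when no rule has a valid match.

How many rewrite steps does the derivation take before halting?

[0] host  ⇒  3 nodes, 4 edges  {0-p->0 0-q->0 1-p->0 2-p->0}
[1] R1 @ {0↦1, 1↦0}  ⇒  3 nodes, 2 edges  {0-q->0 2-p->0}
[2] R2 @ {0↦0, 1↦1}  ⇒  3 nodes, 1 edges  {2-p->0}
halt: no rule applies after step 2

Answer: 2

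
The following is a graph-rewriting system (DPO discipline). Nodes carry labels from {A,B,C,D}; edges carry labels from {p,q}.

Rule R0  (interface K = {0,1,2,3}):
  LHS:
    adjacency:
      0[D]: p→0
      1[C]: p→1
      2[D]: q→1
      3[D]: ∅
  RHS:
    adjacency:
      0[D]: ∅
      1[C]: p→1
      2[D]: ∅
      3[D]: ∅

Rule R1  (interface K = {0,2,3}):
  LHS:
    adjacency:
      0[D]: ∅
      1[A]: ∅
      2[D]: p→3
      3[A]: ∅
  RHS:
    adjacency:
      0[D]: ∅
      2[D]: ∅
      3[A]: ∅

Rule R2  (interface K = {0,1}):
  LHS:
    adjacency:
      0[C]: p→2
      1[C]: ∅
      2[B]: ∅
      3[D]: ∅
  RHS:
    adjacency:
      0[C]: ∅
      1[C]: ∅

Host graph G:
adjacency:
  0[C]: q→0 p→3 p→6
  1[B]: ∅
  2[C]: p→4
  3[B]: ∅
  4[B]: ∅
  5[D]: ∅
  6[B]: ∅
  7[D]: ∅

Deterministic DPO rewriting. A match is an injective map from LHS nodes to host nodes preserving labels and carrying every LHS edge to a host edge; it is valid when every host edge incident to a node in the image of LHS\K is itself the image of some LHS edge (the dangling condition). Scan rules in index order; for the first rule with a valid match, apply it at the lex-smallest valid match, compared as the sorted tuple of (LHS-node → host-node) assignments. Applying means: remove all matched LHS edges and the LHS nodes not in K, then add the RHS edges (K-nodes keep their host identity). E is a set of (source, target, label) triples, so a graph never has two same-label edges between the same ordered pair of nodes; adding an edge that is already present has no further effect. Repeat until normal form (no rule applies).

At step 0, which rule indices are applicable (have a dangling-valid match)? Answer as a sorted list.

Answer: [R2]

Steps:
R0: no valid match — LHS pattern not found
R1: no valid match — LHS pattern not found
R2: 6 valid matches — {0↦0, 1↦2, 2↦3, 3↦5}, {0↦0, 1↦2, 2↦3, 3↦7}, {0↦0, 1↦2, 2↦6, 3↦5} (+3 more)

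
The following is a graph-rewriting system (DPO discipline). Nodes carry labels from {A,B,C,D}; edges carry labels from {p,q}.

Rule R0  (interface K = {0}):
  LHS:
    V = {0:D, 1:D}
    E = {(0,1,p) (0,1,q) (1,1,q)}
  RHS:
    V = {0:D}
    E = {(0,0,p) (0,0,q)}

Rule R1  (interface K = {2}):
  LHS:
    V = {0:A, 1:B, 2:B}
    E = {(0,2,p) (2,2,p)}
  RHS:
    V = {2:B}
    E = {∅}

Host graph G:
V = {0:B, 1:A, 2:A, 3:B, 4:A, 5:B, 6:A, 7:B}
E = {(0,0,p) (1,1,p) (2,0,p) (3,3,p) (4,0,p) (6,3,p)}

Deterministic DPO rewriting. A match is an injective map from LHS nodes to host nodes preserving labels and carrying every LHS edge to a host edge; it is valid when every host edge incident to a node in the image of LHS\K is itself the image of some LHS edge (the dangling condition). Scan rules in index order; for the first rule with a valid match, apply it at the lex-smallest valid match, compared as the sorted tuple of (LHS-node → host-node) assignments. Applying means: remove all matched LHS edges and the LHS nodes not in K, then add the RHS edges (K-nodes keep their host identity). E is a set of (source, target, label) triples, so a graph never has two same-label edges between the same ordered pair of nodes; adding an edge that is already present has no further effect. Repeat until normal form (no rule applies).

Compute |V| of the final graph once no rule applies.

start.  V:8 E:6  edges: 0-p->0 1-p->1 2-p->0 3-p->3 4-p->0 6-p->3
1. fire R1 via {0↦2, 1↦5, 2↦0}  →  V:6 E:4  edges: 1-p->1 3-p->3 4-p->0 6-p->3
2. fire R1 via {0↦6, 1↦7, 2↦3}  →  V:4 E:2  edges: 1-p->1 4-p->0
normal form: no rule applies after step 2
NF nodes: {0:B, 1:A, 3:B, 4:A}

Answer: 4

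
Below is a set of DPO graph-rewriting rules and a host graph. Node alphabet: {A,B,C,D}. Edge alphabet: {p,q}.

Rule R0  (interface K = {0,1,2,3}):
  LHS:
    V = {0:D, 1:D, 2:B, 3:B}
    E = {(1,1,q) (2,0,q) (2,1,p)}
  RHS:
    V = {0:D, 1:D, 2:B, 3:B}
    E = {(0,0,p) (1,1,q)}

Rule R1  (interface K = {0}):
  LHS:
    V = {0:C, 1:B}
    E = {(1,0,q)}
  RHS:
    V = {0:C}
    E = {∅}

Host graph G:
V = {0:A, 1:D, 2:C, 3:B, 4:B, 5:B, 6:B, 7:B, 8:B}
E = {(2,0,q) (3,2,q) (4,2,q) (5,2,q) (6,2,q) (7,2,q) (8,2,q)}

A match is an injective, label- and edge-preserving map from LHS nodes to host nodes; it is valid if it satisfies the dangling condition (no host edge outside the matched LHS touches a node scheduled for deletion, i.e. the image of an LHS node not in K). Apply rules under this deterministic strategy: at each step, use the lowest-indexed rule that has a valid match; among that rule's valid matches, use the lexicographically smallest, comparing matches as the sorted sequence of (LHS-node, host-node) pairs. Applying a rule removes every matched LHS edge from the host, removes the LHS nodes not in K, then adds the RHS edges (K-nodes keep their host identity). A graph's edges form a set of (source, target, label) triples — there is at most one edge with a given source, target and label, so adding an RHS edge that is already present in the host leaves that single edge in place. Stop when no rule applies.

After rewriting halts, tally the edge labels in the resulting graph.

start.  V:9 E:7  edges: 2-q->0 3-q->2 4-q->2 5-q->2 6-q->2 7-q->2 8-q->2
1. fire R1 via {0↦2, 1↦3}  →  V:8 E:6  edges: 2-q->0 4-q->2 5-q->2 6-q->2 7-q->2 8-q->2
2. fire R1 via {0↦2, 1↦4}  →  V:7 E:5  edges: 2-q->0 5-q->2 6-q->2 7-q->2 8-q->2
3. fire R1 via {0↦2, 1↦5}  →  V:6 E:4  edges: 2-q->0 6-q->2 7-q->2 8-q->2
4. fire R1 via {0↦2, 1↦6}  →  V:5 E:3  edges: 2-q->0 7-q->2 8-q->2
5. fire R1 via {0↦2, 1↦7}  →  V:4 E:2  edges: 2-q->0 8-q->2
6. fire R1 via {0↦2, 1↦8}  →  V:3 E:1  edges: 2-q->0
normal form: no rule applies after step 6
NF edges: [(2, 0, 'q')]

Answer: q:1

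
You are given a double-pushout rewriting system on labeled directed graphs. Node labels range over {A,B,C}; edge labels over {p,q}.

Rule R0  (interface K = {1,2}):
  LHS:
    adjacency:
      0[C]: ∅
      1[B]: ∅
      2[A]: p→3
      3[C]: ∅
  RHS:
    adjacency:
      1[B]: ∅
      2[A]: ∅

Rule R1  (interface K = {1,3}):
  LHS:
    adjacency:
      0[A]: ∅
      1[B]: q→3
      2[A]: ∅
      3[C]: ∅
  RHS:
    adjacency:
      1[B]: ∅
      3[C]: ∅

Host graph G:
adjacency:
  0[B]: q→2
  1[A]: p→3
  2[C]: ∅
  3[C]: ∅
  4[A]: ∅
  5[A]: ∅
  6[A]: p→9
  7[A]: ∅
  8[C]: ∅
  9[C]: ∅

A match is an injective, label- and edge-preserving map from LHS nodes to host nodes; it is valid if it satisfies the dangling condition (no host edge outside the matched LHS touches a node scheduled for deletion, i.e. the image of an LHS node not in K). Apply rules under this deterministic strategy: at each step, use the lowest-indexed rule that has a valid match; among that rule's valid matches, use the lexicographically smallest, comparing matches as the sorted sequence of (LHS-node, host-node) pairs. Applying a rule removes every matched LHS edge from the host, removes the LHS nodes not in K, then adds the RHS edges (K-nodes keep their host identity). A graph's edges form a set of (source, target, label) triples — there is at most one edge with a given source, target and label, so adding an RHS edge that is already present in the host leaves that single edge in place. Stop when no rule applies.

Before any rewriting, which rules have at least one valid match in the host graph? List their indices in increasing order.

R0: 2 valid matches — {0↦8, 1↦0, 2↦1, 3↦3}, {0↦8, 1↦0, 2↦6, 3↦9}
R1: 6 valid matches — {0↦4, 1↦0, 2↦5, 3↦2}, {0↦4, 1↦0, 2↦7, 3↦2}, {0↦5, 1↦0, 2↦4, 3↦2} (+3 more)

Answer: [R0,R1]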